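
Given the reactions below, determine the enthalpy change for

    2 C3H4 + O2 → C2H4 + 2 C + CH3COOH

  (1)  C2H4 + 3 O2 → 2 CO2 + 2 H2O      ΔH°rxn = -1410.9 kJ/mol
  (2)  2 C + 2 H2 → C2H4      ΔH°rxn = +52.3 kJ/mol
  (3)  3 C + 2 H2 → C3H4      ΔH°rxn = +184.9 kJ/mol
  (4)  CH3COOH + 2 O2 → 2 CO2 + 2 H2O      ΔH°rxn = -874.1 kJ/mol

(1) as written: -1410.9 kJ/mol
(2) × 2: (2)·(+52.3) = +104.6 kJ/mol
(3) reversed and × 2 (C3H4 must end up as a reactant; scale by 2 for the 2 C3H4): (-2)·(+184.9) = -369.8 kJ/mol
(4) reversed (CH3COOH must end up as a product): +874.1 kJ/mol
Since enthalpy is a state function, ΔH°rxn = (1)·(-1410.9) + (2)·(+52.3) + (-2)·(+184.9) + (-1)·(-874.1) = -802.0 kJ/mol

ΔH°rxn = -802.0 kJ/mol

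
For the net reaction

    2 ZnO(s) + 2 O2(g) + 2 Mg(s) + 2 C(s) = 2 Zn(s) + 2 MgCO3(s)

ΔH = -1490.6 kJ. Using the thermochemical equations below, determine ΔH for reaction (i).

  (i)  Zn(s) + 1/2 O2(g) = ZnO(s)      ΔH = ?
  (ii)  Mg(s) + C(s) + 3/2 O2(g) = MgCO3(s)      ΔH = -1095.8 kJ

ΔH = -350.5 kJ

(i) reversed and × 2: contributes −2·x
(ii) × 2: (2)·(-1095.8) = -2191.6 kJ
-1490.6 = (-2191.6) − 2·x
x = (-1490.6 − (-2191.6)) / (-2) = -350.5 kJ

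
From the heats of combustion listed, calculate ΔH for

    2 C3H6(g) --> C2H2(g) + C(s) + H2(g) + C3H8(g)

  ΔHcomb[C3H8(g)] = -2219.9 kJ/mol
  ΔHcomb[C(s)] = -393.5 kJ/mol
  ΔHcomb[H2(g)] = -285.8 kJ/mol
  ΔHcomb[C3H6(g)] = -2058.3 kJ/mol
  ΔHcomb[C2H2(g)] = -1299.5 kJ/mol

ΔH = 82.1 kJ/mol

Using ΔH = Σ nΔHc°(reactants) − Σ nΔHc°(products):
= [2·(-2058.3)] − [1·(-1299.5) + 1·(-393.5) + 1·(-285.8) + 1·(-2219.9)]
= 82.1 kJ/mol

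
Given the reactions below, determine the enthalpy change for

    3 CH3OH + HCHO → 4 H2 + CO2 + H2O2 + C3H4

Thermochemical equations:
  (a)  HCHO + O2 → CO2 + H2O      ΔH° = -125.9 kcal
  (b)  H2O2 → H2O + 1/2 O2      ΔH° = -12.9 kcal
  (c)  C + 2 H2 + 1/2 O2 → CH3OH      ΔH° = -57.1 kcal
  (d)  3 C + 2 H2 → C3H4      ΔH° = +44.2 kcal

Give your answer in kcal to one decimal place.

ΔH° = 102.5 kcal

(a) as written (HCHO already on the reactant side): -125.9 kcal
(b) reversed (H2O2 must end up as a product): +12.9 kcal
(c) reversed and × 3 (CH3OH must end up as a reactant; scale by 3 for the 3 CH3OH): (-3)·(-57.1) = +171.3 kcal
(d) as written (C3H4 already on the product side): +44.2 kcal
By Hess's law, ΔH° = (-125.9) + (+12.9) + (+171.3) + (+44.2) = 102.5 kcal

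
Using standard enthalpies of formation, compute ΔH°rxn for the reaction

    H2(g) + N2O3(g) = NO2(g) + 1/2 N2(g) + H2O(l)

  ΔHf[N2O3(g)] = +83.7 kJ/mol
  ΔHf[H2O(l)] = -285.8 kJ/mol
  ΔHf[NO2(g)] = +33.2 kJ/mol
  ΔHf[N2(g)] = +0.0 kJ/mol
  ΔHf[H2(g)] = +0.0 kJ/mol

ΔH°rxn = -336.3 kJ/mol

ΔH°rxn = Σ nΔHf°(products) − Σ nΔHf°(reactants).
Products: 1·(+33.2) + 1/2·(+0.0) + 1·(-285.8) = -252.6
Reactants: 1·(+0.0) + 1·(+83.7) = +83.7
ΔH°rxn = (-252.6) − (+83.7) = -336.3 kJ/mol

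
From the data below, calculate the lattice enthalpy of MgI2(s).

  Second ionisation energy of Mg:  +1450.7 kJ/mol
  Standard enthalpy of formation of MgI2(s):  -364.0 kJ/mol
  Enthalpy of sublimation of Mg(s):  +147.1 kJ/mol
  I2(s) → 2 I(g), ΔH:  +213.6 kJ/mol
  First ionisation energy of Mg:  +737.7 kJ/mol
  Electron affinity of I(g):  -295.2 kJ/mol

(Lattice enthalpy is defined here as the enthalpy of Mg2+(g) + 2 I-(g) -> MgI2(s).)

U = -2322.7 kJ/mol

ΔHf° = 1·ΔHsub + 1·(ΣIE) + 1·D(I2) + 2·EA + U
-364.0 = 1·(+147.1) + 1·(+2188.4) + 1·(+213.6) + 2·(-295.2) + U
U = -364.0 − (+1958.7) = -2322.7 kJ/mol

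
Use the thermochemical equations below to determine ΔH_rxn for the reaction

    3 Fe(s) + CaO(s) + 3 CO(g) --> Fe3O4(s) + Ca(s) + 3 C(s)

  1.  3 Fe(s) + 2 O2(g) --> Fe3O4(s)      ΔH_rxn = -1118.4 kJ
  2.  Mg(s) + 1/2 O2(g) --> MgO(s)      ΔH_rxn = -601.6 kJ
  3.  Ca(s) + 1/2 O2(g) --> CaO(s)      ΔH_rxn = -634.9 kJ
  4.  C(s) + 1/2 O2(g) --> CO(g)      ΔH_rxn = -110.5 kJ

ΔH_rxn = -152.0 kJ

eq. 1 as written: -1118.4 kJ
eq. 2: not needed.
eq. 3 reversed: +634.9 kJ
eq. 4 reversed and × 3: (-3)·(-110.5) = +331.5 kJ
Summing the manipulated equations, ΔH_rxn = (-1118.4) + (+634.9) + (+331.5) = -152.0 kJ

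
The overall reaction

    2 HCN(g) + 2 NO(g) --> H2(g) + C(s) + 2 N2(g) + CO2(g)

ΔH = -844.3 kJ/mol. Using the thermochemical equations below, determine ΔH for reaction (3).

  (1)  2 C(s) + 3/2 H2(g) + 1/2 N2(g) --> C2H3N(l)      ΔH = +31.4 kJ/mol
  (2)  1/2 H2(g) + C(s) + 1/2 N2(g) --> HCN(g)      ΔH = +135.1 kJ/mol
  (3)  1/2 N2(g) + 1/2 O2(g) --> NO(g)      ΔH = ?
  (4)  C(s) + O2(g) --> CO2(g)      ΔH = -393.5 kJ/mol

ΔH = 90.3 kJ/mol

(1): not needed.
(2) reversed and × 2: (-2)·(+135.1) = -270.2 kJ/mol
(3) reversed and × 2: contributes −2·x
(4) as written: -393.5 kJ/mol
-844.3 = (-270.2) + (-393.5) − 2·x
x = (-844.3 − (-663.7)) / (-2) = 90.3 kJ/mol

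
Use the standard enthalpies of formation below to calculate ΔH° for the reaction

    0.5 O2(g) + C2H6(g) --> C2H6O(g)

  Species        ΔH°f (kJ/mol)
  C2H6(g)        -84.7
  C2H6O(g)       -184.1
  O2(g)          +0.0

ΔH° = -99.4 kJ/mol

Products: 1·(-184.1) = -184.1
Reactants: 1/2·(+0.0) + 1·(-84.7) = -84.7
ΔH° = (-184.1) − (-84.7) = -99.4 kJ/mol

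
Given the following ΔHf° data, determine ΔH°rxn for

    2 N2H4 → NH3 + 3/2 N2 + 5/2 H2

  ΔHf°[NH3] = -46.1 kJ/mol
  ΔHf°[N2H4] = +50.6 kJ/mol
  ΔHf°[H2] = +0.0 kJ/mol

ΔH°rxn = Σ nΔHf°(products) − Σ nΔHf°(reactants).
Products: 1·(-46.1) + 3/2·(+0.0) + 5/2·(+0.0) = -46.1
Reactants: 2·(+50.6) = +101.2
ΔH°rxn = (-46.1) − (+101.2) = -147.3 kJ/mol

ΔH°rxn = -147.3 kJ/mol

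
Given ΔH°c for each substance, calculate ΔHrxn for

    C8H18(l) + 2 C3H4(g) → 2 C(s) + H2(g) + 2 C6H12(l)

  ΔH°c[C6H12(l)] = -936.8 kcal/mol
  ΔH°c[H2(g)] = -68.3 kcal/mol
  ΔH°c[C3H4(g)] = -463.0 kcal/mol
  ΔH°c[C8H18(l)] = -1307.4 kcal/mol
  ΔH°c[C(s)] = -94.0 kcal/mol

ΔHrxn = -103.5 kcal/mol

With combustion enthalpies, reactants minus products:
= [1·(-1307.4) + 2·(-463.0)] − [2·(-94.0) + 1·(-68.3) + 2·(-936.8)]
= -103.5 kcal/mol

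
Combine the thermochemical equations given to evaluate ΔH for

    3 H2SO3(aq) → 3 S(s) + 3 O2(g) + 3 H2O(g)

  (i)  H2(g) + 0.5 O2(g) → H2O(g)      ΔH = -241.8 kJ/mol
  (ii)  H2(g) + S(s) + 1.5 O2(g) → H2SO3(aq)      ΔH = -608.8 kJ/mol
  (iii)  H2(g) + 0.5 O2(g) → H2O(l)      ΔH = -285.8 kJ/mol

(i) × 3 (scale by 3 for the 3 H2O(g)): (3)·(-241.8) = -725.4 kJ/mol
(ii) reversed and × 3 (reverse to put H2SO3(aq) on the reactant side; ×3 to match 3 H2SO3(aq) in the target): (-3)·(-608.8) = +1826.4 kJ/mol
(iii): not needed (H2O(l) appears nowhere else).
ΔH = (-725.4) + (+1826.4) = 1101.0 kJ/mol

ΔH = 1101.0 kJ/mol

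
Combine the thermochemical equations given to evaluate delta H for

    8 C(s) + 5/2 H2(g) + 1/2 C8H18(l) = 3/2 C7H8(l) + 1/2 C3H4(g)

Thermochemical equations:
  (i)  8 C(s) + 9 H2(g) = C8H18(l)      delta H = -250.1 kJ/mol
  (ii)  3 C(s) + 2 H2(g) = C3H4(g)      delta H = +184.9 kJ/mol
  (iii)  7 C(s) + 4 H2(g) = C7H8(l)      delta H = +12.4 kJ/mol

delta H = 236.1 kJ/mol

(i) reversed and × 1/2 (reverse to put C8H18(l) on the reactant side; ×1/2 to match 1/2 C8H18(l) in the target): (-1/2)·(-250.1) = +125.05 kJ/mol
(ii) × 1/2 (scale by 1/2 for the 1/2 C3H4(g)): (1/2)·(+184.9) = +92.45 kJ/mol
(iii) × 3/2 (scale by 3/2 for the 3/2 C7H8(l)): (3/2)·(+12.4) = +18.6 kJ/mol
Since enthalpy is a state function, delta H = (+125.05) + (+92.45) + (+18.6) = 236.1 kJ/mol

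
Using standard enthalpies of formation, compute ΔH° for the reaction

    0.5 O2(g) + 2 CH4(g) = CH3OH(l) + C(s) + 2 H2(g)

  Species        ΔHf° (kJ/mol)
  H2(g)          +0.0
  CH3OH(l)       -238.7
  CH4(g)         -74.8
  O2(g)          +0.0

ΔH° = -89.1 kJ/mol

ΔH°rxn = Σ nΔHf°(products) − Σ nΔHf°(reactants).
Products: 1·(-238.7) + 1·(+0.0) + 2·(+0.0) = -238.7
Reactants: 1/2·(+0.0) + 2·(-74.8) = -149.6
ΔH° = (-238.7) − (-149.6) = -89.1 kJ/mol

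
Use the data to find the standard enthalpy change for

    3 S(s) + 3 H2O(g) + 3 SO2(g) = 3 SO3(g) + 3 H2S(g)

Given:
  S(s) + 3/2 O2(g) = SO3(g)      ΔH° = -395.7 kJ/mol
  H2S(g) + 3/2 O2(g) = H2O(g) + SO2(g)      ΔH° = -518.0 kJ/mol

ΔH° = 366.9 kJ/mol

equation 1 × 3: (3)·(-395.7) = -1187.1 kJ/mol
equation 2 reversed and × 3: (-3)·(-518.0) = +1554.0 kJ/mol
ΔH° = (3)·(-395.7) + (-3)·(-518.0) = 366.9 kJ/mol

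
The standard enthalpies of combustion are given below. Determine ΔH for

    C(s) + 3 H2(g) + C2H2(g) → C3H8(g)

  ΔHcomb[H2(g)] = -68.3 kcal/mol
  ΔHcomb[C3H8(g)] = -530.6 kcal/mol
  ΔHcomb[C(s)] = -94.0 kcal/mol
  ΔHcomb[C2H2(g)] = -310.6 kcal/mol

ΔH = -78.9 kcal/mol

With combustion enthalpies, reactants minus products:
= [1·(-94.0) + 3·(-68.3) + 1·(-310.6)] − [1·(-530.6)]
= -78.9 kcal/mol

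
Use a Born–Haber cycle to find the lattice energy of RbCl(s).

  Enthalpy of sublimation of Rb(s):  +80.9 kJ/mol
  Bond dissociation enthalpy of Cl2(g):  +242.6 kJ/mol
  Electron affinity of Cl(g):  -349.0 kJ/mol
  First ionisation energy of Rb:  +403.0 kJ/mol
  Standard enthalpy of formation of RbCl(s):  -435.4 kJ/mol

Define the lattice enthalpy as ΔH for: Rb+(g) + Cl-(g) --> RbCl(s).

ΔHf° = 1·ΔHsub + 1·(ΣIE) + 1/2·D(Cl2) + 1·EA + U
-435.4 = 1·(+80.9) + 1·(+403.0) + 1/2·(+242.6) + 1·(-349.0) + U
U = -435.4 − (+256.2) = -691.6 kJ/mol

U = -691.6 kJ/mol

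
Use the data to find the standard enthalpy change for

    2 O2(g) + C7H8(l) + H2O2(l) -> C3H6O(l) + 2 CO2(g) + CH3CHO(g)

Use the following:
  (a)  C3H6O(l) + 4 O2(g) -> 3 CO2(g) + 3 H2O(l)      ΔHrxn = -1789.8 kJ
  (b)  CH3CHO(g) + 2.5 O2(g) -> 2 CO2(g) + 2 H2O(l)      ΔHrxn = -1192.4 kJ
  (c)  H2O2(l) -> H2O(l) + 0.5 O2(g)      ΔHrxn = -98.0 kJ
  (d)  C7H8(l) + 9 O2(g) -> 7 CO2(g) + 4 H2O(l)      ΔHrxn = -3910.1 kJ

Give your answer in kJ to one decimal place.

(a) reversed: +1789.8 kJ
(b) reversed: +1192.4 kJ
(c) as written: -98.0 kJ
(d) as written: -3910.1 kJ
Combining the equations, ΔHrxn = (+1789.8) + (+1192.4) + (-98.0) + (-3910.1) = -1025.9 kJ

ΔHrxn = -1025.9 kJ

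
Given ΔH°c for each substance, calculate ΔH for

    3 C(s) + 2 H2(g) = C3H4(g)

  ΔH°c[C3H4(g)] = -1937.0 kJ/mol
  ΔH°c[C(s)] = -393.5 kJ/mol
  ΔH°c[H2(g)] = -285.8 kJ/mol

Using ΔH = Σ nΔHc°(reactants) − Σ nΔHc°(products):
= [3·(-393.5) + 2·(-285.8)] − [1·(-1937.0)]
= 184.9 kJ/mol

ΔH = 184.9 kJ/mol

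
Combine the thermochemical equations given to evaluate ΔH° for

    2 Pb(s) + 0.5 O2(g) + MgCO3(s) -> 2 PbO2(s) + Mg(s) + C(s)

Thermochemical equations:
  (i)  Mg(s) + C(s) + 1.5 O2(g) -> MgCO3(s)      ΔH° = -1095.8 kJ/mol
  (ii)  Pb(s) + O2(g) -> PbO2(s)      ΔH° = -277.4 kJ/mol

(i) reversed: +1095.8 kJ/mol
(ii) × 2: (2)·(-277.4) = -554.8 kJ/mol
Summing the manipulated equations, ΔH° = (-1)·(-1095.8) + (2)·(-277.4) = 541.0 kJ/mol

ΔH° = 541.0 kJ/mol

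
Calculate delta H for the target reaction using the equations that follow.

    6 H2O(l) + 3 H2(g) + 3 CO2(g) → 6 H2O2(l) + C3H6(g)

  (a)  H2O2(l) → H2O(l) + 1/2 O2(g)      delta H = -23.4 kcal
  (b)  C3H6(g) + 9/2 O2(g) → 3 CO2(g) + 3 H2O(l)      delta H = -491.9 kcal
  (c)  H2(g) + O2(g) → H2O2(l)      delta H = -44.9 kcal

(a) reversed and × 3: (-3)·(-23.4) = +70.2 kcal
(b) reversed: +491.9 kcal
(c) × 3: (3)·(-44.9) = -134.7 kcal
delta H = (-3)·(-23.4) + (-1)·(-491.9) + (3)·(-44.9) = 427.4 kcal

delta H = 427.4 kcal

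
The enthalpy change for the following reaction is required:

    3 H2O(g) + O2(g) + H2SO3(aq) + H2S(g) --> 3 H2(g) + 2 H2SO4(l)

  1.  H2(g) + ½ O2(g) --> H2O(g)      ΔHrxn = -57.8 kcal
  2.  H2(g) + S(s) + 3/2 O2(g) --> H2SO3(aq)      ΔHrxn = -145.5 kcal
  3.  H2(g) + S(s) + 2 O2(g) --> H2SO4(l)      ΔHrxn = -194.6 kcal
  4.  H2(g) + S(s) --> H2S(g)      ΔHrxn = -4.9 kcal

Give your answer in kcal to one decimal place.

ΔHrxn = -65.4 kcal

eq. 1 reversed and × 3: (-3)·(-57.8) = +173.4 kcal
eq. 2 reversed: +145.5 kcal
eq. 3 × 2: (2)·(-194.6) = -389.2 kcal
eq. 4 reversed: +4.9 kcal
Combining the equations, ΔHrxn = (-3)·(-57.8) + (-1)·(-145.5) + (2)·(-194.6) + (-1)·(-4.9) = -65.4 kcal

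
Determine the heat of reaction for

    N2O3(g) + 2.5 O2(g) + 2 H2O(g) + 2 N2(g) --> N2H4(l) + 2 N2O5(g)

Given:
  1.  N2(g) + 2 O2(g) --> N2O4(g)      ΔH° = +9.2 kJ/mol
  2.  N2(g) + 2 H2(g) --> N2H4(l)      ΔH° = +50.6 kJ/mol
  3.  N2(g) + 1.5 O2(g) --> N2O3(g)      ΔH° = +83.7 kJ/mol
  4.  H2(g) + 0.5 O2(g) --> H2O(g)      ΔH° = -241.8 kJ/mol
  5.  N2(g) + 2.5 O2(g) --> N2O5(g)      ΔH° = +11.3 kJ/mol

ΔH° = 473.1 kJ/mol

eq. 1: not needed.
eq. 2 as written: +50.6 kJ/mol
eq. 3 reversed: -83.7 kJ/mol
eq. 4 reversed and × 2: (-2)·(-241.8) = +483.6 kJ/mol
eq. 5 × 2: (2)·(+11.3) = +22.6 kJ/mol
Since enthalpy is a state function, ΔH° = (+50.6) + (-83.7) + (+483.6) + (+22.6) = 473.1 kJ/mol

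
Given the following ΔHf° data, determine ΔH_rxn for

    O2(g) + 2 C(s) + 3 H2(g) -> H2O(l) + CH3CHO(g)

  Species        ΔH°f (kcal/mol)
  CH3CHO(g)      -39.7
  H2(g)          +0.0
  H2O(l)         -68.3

ΔH_rxn = -108.0 kcal/mol

Products: 1·(-68.3) + 1·(-39.7) = -108.0
Reactants: 1·(+0.0) + 2·(+0.0) + 3·(+0.0) = +0.0
ΔH_rxn = (-108.0) − (+0.0) = -108.0 kcal/mol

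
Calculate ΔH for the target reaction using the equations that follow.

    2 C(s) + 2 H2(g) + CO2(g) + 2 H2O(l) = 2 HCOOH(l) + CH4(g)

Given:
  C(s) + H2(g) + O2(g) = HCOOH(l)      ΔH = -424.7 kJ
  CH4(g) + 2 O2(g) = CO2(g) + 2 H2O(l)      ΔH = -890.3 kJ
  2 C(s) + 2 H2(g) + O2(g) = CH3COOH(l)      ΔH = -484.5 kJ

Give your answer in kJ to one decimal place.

ΔH = 40.9 kJ

equation 1 × 2: (2)·(-424.7) = -849.4 kJ
equation 2 reversed: +890.3 kJ
equation 3: not needed.
By Hess's law, ΔH = (-849.4) + (+890.3) = 40.9 kJ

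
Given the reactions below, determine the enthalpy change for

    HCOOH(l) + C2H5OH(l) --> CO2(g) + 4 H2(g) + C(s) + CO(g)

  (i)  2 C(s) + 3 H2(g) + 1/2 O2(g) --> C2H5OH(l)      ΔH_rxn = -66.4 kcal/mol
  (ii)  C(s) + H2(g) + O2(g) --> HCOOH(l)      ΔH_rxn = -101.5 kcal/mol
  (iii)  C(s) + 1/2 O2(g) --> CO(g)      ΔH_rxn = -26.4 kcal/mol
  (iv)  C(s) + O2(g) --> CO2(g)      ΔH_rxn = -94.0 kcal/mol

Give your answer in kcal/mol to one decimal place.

ΔH_rxn = 47.5 kcal/mol

(i) reversed: +66.4 kcal/mol
(ii) reversed: +101.5 kcal/mol
(iii) as written: -26.4 kcal/mol
(iv) as written: -94.0 kcal/mol
ΔH_rxn = (+66.4) + (+101.5) + (-26.4) + (-94.0) = 47.5 kcal/mol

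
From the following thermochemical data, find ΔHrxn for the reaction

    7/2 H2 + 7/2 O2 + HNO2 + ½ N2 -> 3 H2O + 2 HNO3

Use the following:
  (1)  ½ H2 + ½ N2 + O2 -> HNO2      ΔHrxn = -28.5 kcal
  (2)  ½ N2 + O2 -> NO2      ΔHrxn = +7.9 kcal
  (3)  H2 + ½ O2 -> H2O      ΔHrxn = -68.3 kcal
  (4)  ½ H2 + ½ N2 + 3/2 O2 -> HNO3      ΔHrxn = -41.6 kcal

ΔHrxn = -259.6 kcal

(1) reversed (reverse to put HNO2 on the reactant side): +28.5 kcal
(2): not needed (NO2 appears nowhere else).
(3) × 3 (×3 to match 3 H2O in the target): (3)·(-68.3) = -204.9 kcal
(4) × 2 (scale by 2 for the 2 HNO3): (2)·(-41.6) = -83.2 kcal
ΔHrxn = (+28.5) + (-204.9) + (-83.2) = -259.6 kcal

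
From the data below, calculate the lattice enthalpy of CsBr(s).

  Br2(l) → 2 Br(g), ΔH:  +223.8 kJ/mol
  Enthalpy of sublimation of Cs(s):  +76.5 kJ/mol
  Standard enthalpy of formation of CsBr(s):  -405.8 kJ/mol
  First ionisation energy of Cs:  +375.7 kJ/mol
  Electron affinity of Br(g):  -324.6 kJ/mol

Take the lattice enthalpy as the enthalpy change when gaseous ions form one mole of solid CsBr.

U = -645.3 kJ/mol

ΔHf° = 1·ΔHsub + 1·(ΣIE) + 1/2·D(Br2) + 1·EA + U
-405.8 = 1·(+76.5) + 1·(+375.7) + 1/2·(+223.8) + 1·(-324.6) + U
U = -405.8 − (+239.5) = -645.3 kJ/mol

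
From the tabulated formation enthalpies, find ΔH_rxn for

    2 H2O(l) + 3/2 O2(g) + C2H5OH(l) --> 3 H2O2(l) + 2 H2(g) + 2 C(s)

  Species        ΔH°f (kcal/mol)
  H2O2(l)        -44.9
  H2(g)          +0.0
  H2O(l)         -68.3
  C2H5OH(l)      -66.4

ΔH°rxn = Σ nΔHf°(products) − Σ nΔHf°(reactants).
Products: 3·(-44.9) + 2·(+0.0) + 2·(+0.0) = -134.7
Reactants: 2·(-68.3) + 3/2·(+0.0) + 1·(-66.4) = -203.0
ΔH_rxn = (-134.7) − (-203.0) = 68.3 kcal/mol

ΔH_rxn = 68.3 kcal/mol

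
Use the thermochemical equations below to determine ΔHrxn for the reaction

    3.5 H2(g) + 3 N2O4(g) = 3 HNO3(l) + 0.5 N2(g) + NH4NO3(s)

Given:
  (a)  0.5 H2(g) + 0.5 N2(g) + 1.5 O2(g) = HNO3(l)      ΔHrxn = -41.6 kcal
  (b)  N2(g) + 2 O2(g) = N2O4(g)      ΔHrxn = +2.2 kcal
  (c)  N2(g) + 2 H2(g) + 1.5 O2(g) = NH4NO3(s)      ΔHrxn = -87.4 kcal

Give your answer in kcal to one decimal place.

ΔHrxn = -218.8 kcal

(a) × 3: (3)·(-41.6) = -124.8 kcal
(b) reversed and × 3: (-3)·(+2.2) = -6.6 kcal
(c) as written: -87.4 kcal
By Hess's law, ΔHrxn = (3)·(-41.6) + (-3)·(+2.2) + (1)·(-87.4) = -218.8 kcal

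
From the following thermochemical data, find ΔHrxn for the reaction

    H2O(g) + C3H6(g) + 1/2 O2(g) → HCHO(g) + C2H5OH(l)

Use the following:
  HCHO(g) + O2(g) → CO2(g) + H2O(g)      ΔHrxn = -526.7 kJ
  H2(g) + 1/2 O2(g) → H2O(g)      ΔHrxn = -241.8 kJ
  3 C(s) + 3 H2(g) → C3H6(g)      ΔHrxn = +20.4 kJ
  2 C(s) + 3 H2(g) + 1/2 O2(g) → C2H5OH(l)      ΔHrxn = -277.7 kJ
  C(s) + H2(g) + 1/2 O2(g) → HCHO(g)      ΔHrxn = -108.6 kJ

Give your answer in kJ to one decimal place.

ΔHrxn = -164.9 kJ

equation 1: not needed.
equation 2 reversed: +241.8 kJ
equation 3 reversed: -20.4 kJ
equation 4 as written: -277.7 kJ
equation 5 as written: -108.6 kJ
Summing the manipulated equations, ΔHrxn = (-1)·(-241.8) + (-1)·(+20.4) + (1)·(-277.7) + (1)·(-108.6) = -164.9 kJ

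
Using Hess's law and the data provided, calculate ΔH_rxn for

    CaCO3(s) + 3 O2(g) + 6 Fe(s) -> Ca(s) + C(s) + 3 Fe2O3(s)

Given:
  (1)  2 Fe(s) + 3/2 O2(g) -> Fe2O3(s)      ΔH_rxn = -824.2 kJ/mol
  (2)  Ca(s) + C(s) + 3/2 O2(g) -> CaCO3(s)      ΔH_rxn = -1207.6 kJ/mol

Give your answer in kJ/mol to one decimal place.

ΔH_rxn = -1265.0 kJ/mol

(1) × 3 (×3 to match 3 Fe2O3(s) in the target): (3)·(-824.2) = -2472.6 kJ/mol
(2) reversed (CaCO3(s) must end up as a reactant): +1207.6 kJ/mol
Combining the equations, ΔH_rxn = (3)·(-824.2) + (-1)·(-1207.6) = -1265.0 kJ/mol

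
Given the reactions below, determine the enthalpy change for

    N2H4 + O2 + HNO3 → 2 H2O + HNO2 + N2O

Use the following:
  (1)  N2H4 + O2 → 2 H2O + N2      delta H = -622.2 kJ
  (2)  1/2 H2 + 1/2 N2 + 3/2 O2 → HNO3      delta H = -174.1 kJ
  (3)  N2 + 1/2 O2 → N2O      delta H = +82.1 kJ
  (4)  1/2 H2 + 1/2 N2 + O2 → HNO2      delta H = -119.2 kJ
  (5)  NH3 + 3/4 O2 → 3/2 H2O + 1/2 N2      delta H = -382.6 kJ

delta H = -485.2 kJ

(1) as written (N2H4 already on the reactant side): -622.2 kJ
(2) reversed (reverse to put HNO3 on the reactant side): +174.1 kJ
(3) as written (N2O already on the product side): +82.1 kJ
(4) as written (HNO2 already on the product side): -119.2 kJ
(5): not needed (NH3 appears nowhere else).
delta H = (1)·(-622.2) + (-1)·(-174.1) + (1)·(+82.1) + (1)·(-119.2) = -485.2 kJ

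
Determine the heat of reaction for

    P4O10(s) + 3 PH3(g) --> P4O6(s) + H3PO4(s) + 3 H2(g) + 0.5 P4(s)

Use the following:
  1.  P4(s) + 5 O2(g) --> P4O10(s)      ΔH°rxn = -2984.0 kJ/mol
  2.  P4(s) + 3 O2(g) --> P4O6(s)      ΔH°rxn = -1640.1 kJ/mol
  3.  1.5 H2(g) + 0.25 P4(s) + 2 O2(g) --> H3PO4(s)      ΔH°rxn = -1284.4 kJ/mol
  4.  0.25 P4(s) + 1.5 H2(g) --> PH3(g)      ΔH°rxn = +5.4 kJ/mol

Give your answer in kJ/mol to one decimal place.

eq. 1 reversed: +2984.0 kJ/mol
eq. 2 as written: -1640.1 kJ/mol
eq. 3 as written: -1284.4 kJ/mol
eq. 4 reversed and × 3: (-3)·(+5.4) = -16.2 kJ/mol
Summing the manipulated equations, ΔH°rxn = (-1)·(-2984.0) + (1)·(-1640.1) + (1)·(-1284.4) + (-3)·(+5.4) = 43.3 kJ/mol

ΔH°rxn = 43.3 kJ/mol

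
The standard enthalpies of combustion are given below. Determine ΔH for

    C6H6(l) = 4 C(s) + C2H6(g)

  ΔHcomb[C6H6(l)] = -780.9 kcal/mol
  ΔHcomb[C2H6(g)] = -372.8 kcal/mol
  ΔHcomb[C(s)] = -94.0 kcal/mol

With combustion enthalpies, reactants minus products:
= [1·(-780.9)] − [4·(-94.0) + 1·(-372.8)]
= -32.1 kcal/mol

ΔH = -32.1 kcal/mol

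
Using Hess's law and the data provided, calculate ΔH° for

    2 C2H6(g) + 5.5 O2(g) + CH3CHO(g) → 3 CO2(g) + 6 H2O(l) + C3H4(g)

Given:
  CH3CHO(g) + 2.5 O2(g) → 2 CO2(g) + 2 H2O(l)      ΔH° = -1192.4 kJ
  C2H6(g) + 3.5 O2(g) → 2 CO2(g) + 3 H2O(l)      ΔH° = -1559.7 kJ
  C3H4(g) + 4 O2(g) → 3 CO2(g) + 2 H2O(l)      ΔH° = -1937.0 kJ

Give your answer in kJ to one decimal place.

equation 1 as written (CH3CHO(g) already on the reactant side): -1192.4 kJ
equation 2 × 2 (×2 to match 2 C2H6(g) in the target): (2)·(-1559.7) = -3119.4 kJ
equation 3 reversed (C3H4(g) must end up as a product): +1937.0 kJ
By Hess's law, ΔH° = (-1192.4) + (-3119.4) + (+1937.0) = -2374.8 kJ

ΔH° = -2374.8 kJ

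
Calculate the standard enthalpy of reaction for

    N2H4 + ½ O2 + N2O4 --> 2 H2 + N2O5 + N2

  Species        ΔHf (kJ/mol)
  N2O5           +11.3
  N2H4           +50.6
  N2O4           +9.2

ΔH° = -48.5 kJ/mol

Products: 2·(+0.0) + 1·(+11.3) + 1·(+0.0) = +11.3
Reactants: 1·(+50.6) + 1/2·(+0.0) + 1·(+9.2) = +59.8
ΔH° = (+11.3) − (+59.8) = -48.5 kJ/mol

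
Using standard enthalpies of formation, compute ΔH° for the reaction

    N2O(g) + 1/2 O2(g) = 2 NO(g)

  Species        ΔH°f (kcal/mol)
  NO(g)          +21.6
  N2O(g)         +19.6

Products: 2·(+21.6) = +43.2
Reactants: 1·(+19.6) + 1/2·(+0.0) = +19.6
ΔH° = (+43.2) − (+19.6) = 23.6 kcal/mol

ΔH° = 23.6 kcal/mol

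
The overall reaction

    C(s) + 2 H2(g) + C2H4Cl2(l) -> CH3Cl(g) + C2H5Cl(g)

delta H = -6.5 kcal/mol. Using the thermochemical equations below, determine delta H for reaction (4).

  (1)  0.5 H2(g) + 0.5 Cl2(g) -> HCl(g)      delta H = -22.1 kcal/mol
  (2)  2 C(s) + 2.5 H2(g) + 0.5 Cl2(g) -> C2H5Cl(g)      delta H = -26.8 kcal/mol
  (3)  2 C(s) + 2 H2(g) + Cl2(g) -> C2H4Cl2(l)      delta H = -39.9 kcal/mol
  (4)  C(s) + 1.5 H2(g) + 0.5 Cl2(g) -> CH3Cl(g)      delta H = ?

(1): not needed.
(2) as written: -26.8 kcal/mol
(3) reversed: +39.9 kcal/mol
(4) as written: contributes x
-6.5 = (-26.8) + (+39.9) + x
x = (-6.5 − (+13.1)) / (1) = -19.6 kcal/mol

delta H = -19.6 kcal/mol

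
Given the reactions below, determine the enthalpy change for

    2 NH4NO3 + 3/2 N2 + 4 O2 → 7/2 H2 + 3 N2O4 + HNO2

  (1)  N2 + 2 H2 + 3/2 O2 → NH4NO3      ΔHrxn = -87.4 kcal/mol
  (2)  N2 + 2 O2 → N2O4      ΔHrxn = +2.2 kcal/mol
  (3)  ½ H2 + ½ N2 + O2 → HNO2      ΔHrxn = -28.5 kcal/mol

(1) reversed and × 2: (-2)·(-87.4) = +174.8 kcal/mol
(2) × 3: (3)·(+2.2) = +6.6 kcal/mol
(3) as written: -28.5 kcal/mol
ΔHrxn = (+174.8) + (+6.6) + (-28.5) = 152.9 kcal/mol

ΔHrxn = 152.9 kcal/mol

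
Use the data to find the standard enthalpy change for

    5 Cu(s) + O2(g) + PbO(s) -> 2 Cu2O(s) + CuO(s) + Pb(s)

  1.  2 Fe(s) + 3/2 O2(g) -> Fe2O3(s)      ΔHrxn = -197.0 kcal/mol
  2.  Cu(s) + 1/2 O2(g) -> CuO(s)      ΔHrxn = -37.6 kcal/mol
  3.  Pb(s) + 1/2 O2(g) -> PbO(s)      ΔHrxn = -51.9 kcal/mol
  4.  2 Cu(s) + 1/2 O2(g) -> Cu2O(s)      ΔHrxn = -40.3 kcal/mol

eq. 1: not needed (Fe(s) appears nowhere else).
eq. 2 as written (CuO(s) already on the product side): -37.6 kcal/mol
eq. 3 reversed (PbO(s) must end up as a reactant): +51.9 kcal/mol
eq. 4 × 2 (×2 to match 2 Cu2O(s) in the target): (2)·(-40.3) = -80.6 kcal/mol
ΔHrxn = (1)·(-37.6) + (-1)·(-51.9) + (2)·(-40.3) = -66.3 kcal/mol

ΔHrxn = -66.3 kcal/mol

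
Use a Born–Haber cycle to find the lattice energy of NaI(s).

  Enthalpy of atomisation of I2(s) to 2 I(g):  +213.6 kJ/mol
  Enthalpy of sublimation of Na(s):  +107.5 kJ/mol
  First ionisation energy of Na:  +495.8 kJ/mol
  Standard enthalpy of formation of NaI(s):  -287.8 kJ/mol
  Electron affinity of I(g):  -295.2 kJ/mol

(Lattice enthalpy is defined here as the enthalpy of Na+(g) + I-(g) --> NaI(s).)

ΔHf° = 1·ΔHsub + 1·(ΣIE) + 1/2·D(I2) + 1·EA + U
-287.8 = 1·(+107.5) + 1·(+495.8) + 1/2·(+213.6) + 1·(-295.2) + U
U = -287.8 − (+414.9) = -702.7 kJ/mol

U = -702.7 kJ/mol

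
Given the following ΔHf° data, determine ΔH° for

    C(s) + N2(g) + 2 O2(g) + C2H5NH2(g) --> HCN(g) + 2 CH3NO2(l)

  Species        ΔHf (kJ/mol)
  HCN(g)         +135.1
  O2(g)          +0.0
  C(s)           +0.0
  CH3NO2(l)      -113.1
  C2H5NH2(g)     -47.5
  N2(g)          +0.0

Products: 1·(+135.1) + 2·(-113.1) = -91.1
Reactants: 1·(+0.0) + 1·(+0.0) + 2·(+0.0) + 1·(-47.5) = -47.5
ΔH° = (-91.1) − (-47.5) = -43.6 kJ/mol

ΔH° = -43.6 kJ/mol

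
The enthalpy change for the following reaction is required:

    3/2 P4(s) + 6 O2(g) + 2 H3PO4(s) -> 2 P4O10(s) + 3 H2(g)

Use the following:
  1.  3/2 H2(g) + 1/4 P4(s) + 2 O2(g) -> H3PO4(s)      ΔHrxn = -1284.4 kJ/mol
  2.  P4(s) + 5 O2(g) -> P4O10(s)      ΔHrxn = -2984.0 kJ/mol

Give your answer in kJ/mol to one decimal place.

eq. 1 reversed and × 2: (-2)·(-1284.4) = +2568.8 kJ/mol
eq. 2 × 2: (2)·(-2984.0) = -5968.0 kJ/mol
Combining the equations, ΔHrxn = (+2568.8) + (-5968.0) = -3399.2 kJ/mol

ΔHrxn = -3399.2 kJ/mol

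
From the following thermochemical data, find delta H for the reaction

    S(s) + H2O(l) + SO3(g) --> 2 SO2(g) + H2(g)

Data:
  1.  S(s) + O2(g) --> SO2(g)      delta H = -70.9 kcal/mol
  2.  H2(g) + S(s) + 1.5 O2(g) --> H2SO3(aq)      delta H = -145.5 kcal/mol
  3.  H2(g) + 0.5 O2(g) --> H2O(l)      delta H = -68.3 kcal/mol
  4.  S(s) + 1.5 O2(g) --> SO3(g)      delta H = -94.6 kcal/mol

delta H = 21.1 kcal/mol

eq. 1 × 2 (scale by 2 for the 2 SO2(g)): (2)·(-70.9) = -141.8 kcal/mol
eq. 2: not needed (H2SO3(aq) appears nowhere else).
eq. 3 reversed (reverse to put H2O(l) on the reactant side): +68.3 kcal/mol
eq. 4 reversed (SO3(g) must end up as a reactant): +94.6 kcal/mol
delta H = (-141.8) + (+68.3) + (+94.6) = 21.1 kcal/mol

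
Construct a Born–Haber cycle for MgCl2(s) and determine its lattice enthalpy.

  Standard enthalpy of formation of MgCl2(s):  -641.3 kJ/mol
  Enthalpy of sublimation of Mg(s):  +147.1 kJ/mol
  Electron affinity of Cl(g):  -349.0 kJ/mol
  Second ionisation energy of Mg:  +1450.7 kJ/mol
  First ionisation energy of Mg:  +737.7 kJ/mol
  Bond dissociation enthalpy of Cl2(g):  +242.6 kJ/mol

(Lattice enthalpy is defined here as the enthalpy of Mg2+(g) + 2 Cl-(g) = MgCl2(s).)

U = -2521.4 kJ/mol

ΔHf° = 1·ΔHsub + 1·(ΣIE) + 1·D(Cl2) + 2·EA + U
-641.3 = 1·(+147.1) + 1·(+2188.4) + 1·(+242.6) + 2·(-349.0) + U
U = -641.3 − (+1880.1) = -2521.4 kJ/mol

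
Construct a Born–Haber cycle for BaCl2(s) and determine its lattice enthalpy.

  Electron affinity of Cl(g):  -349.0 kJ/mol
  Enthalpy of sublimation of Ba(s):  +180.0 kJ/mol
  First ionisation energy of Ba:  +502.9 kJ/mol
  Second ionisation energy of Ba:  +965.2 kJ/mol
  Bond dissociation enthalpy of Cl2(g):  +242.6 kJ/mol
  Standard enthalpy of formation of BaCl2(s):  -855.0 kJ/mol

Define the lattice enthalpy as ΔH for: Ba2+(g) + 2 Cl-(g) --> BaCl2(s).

U = -2047.7 kJ/mol

ΔHf° = 1·ΔHsub + 1·(ΣIE) + 1·D(Cl2) + 2·EA + U
-855.0 = 1·(+180.0) + 1·(+1468.1) + 1·(+242.6) + 2·(-349.0) + U
U = -855.0 − (+1192.7) = -2047.7 kJ/mol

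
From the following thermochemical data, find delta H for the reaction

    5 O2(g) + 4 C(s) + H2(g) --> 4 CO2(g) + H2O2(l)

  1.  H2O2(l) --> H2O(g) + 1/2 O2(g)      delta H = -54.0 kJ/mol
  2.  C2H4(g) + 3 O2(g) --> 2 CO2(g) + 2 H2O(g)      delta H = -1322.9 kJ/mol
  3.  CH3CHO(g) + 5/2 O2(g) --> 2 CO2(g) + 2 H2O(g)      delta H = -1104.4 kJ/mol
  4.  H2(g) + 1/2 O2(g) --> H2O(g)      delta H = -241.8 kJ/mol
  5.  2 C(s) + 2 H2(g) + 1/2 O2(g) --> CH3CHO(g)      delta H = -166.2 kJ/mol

eq. 1 reversed: +54.0 kJ/mol
eq. 2: not needed.
eq. 3 × 2: (2)·(-1104.4) = -2208.8 kJ/mol
eq. 4 reversed and × 3: (-3)·(-241.8) = +725.4 kJ/mol
eq. 5 × 2: (2)·(-166.2) = -332.4 kJ/mol
delta H = (-1)·(-54.0) + (2)·(-1104.4) + (-3)·(-241.8) + (2)·(-166.2) = -1761.8 kJ/mol

delta H = -1761.8 kJ/mol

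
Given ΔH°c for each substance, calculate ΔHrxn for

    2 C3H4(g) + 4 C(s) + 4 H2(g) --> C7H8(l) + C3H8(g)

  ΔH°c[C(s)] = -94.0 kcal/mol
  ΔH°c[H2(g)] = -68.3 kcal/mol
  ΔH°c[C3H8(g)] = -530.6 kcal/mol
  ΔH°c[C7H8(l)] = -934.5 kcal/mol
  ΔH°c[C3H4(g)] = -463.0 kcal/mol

ΔHrxn = -110.1 kcal/mol

With combustion enthalpies, reactants minus products:
= [2·(-463.0) + 4·(-94.0) + 4·(-68.3)] − [1·(-934.5) + 1·(-530.6)]
= -110.1 kcal/mol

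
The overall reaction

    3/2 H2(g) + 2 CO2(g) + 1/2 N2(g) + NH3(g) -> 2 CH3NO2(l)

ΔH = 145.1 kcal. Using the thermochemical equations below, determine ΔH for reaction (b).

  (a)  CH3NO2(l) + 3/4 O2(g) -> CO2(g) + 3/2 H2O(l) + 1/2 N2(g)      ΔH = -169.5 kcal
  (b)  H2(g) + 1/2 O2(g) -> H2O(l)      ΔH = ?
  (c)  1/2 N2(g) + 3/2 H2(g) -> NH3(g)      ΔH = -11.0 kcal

(a) reversed and × 2: (-2)·(-169.5) = +339.0 kcal
(b) × 3: contributes 3·x
(c) reversed: +11.0 kcal
+145.1 = (+339.0) + (+11.0) + 3·x
x = (+145.1 − (+350.0)) / (3) = -68.3 kcal

ΔH = -68.3 kcal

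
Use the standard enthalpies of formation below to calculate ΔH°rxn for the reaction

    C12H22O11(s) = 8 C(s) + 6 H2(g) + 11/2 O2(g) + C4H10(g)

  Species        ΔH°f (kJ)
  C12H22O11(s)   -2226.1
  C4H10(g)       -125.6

ΔH°rxn = 2100.5 kJ

Products: 8·(+0.0) + 6·(+0.0) + 11/2·(+0.0) + 1·(-125.6) = -125.6
Reactants: 1·(-2226.1) = -2226.1
ΔH°rxn = (-125.6) − (-2226.1) = 2100.5 kJ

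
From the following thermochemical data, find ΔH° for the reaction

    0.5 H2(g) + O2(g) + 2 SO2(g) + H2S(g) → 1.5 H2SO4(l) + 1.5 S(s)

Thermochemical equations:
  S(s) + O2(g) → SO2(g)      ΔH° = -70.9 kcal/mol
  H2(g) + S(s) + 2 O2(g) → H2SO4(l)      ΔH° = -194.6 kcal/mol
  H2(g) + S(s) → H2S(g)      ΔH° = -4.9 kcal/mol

ΔH° = -145.2 kcal/mol

equation 1 reversed and × 2 (reverse to put SO2(g) on the reactant side; scale by 2 for the 2 SO2(g)): (-2)·(-70.9) = +141.8 kcal/mol
equation 2 × 3/2 (×3/2 to match 3/2 H2SO4(l) in the target): (3/2)·(-194.6) = -291.9 kcal/mol
equation 3 reversed (H2S(g) must end up as a reactant): +4.9 kcal/mol
Combining the equations, ΔH° = (-2)·(-70.9) + (3/2)·(-194.6) + (-1)·(-4.9) = -145.2 kcal/mol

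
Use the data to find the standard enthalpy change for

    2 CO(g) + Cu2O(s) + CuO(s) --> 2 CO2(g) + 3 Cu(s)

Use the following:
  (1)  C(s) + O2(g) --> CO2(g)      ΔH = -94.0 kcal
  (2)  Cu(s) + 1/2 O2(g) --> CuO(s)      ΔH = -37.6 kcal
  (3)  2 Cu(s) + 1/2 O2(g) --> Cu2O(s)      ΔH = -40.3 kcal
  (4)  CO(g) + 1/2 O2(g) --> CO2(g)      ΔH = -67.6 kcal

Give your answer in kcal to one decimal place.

(1): not needed (C(s) appears nowhere else).
(2) reversed (reverse to put CuO(s) on the reactant side): +37.6 kcal
(3) reversed (reverse to put Cu2O(s) on the reactant side): +40.3 kcal
(4) × 2 (scale by 2 for the 2 CO(g)): (2)·(-67.6) = -135.2 kcal
Combining the equations, ΔH = (-1)·(-37.6) + (-1)·(-40.3) + (2)·(-67.6) = -57.3 kcal

ΔH = -57.3 kcal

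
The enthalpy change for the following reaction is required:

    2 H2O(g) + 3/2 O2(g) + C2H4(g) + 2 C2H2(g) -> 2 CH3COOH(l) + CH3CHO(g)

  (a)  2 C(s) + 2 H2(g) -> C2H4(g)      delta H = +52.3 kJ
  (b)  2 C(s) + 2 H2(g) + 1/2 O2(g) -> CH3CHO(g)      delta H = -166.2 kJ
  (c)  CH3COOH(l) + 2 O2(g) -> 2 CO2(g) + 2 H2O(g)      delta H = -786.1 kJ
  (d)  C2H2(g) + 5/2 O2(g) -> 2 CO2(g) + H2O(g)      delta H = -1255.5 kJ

delta H = -1157.3 kJ

(a) reversed: -52.3 kJ
(b) as written: -166.2 kJ
(c) reversed and × 2: (-2)·(-786.1) = +1572.2 kJ
(d) × 2: (2)·(-1255.5) = -2511.0 kJ
Summing the manipulated equations, delta H = (-1)·(+52.3) + (1)·(-166.2) + (-2)·(-786.1) + (2)·(-1255.5) = -1157.3 kJ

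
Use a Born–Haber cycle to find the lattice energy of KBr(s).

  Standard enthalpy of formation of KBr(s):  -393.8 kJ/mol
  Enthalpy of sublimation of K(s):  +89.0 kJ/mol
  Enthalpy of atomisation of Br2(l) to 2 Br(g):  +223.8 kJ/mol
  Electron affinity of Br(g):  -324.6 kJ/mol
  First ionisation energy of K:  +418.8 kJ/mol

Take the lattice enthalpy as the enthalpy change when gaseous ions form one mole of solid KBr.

ΔHf° = 1·ΔHsub + 1·(ΣIE) + 1/2·D(Br2) + 1·EA + U
-393.8 = 1·(+89.0) + 1·(+418.8) + 1/2·(+223.8) + 1·(-324.6) + U
U = -393.8 − (+295.1) = -688.9 kJ/mol

U = -688.9 kJ/mol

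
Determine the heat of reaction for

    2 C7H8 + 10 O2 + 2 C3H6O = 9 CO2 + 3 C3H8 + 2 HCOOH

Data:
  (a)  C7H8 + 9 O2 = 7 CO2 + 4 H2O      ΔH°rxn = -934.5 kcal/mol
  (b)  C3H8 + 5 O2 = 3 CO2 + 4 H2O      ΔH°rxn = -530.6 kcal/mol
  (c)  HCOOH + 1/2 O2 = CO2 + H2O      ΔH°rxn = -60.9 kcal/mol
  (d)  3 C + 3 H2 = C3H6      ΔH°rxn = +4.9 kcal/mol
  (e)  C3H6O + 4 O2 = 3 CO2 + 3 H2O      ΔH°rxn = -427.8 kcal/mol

ΔH°rxn = -1011.0 kcal/mol

(a) × 2 (×2 to match 2 C7H8 in the target): (2)·(-934.5) = -1869.0 kcal/mol
(b) reversed and × 3 (reverse to put C3H8 on the product side; ×3 to match 3 C3H8 in the target): (-3)·(-530.6) = +1591.8 kcal/mol
(c) reversed and × 2 (HCOOH must end up as a product; ×2 to match 2 HCOOH in the target): (-2)·(-60.9) = +121.8 kcal/mol
(d): not needed (H2 appears nowhere else).
(e) × 2 (scale by 2 for the 2 C3H6O): (2)·(-427.8) = -855.6 kcal/mol
Combining the equations, ΔH°rxn = (-1869.0) + (+1591.8) + (+121.8) + (-855.6) = -1011.0 kcal/mol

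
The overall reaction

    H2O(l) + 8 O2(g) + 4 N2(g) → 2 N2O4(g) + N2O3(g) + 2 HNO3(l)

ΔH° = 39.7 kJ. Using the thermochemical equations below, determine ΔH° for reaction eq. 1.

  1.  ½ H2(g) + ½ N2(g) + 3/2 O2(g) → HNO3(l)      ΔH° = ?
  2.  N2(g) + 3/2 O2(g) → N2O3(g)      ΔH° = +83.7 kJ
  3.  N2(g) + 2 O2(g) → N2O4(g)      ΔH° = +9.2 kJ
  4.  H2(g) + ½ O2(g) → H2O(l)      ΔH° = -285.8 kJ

eq. 1 × 2 (scale by 2 for the 2 HNO3(l)): contributes 2·x
eq. 2 as written (N2O3(g) already on the product side): +83.7 kJ
eq. 3 × 2 (scale by 2 for the 2 N2O4(g)): (2)·(+9.2) = +18.4 kJ
eq. 4 reversed (H2O(l) must end up as a reactant): +285.8 kJ
+39.7 = (+83.7) + (+18.4) + (+285.8) + 2·x
x = (+39.7 − (+387.9)) / (2) = -174.1 kJ

ΔH° = -174.1 kJ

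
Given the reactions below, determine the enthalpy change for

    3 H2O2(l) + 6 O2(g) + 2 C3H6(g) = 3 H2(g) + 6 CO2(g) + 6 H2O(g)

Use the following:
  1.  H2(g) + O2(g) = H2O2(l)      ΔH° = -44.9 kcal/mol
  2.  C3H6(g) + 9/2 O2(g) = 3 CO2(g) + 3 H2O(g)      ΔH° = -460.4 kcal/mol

ΔH° = -786.1 kcal/mol

eq. 1 reversed and × 3: (-3)·(-44.9) = +134.7 kcal/mol
eq. 2 × 2: (2)·(-460.4) = -920.8 kcal/mol
ΔH° = (-3)·(-44.9) + (2)·(-460.4) = -786.1 kcal/mol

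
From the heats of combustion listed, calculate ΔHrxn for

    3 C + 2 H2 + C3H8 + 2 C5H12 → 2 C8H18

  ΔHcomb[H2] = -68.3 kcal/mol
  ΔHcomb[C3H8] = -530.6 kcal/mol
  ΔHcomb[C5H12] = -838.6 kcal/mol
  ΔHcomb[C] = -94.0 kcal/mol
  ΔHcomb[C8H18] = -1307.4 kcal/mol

With combustion enthalpies, reactants minus products:
= [3·(-94.0) + 2·(-68.3) + 1·(-530.6) + 2·(-838.6)] − [2·(-1307.4)]
= -11.6 kcal/mol

ΔHrxn = -11.6 kcal/mol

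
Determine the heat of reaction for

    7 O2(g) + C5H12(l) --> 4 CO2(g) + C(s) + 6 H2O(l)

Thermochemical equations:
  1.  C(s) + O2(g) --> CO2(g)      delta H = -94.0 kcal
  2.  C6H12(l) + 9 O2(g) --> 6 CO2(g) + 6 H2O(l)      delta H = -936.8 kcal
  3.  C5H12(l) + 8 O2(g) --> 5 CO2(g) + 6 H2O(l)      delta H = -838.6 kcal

delta H = -744.6 kcal

eq. 1 reversed: +94.0 kcal
eq. 2: not needed.
eq. 3 as written: -838.6 kcal
By Hess's law, delta H = (+94.0) + (-838.6) = -744.6 kcal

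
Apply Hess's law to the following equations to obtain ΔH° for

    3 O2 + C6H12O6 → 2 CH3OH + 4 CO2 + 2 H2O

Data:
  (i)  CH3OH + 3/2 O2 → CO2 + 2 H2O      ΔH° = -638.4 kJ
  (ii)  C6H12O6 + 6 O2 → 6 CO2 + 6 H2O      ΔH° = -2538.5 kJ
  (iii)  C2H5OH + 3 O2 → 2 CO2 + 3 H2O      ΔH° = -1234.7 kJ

ΔH° = -1261.7 kJ

(i) reversed and × 2: (-2)·(-638.4) = +1276.8 kJ
(ii) as written: -2538.5 kJ
(iii): not needed.
Summing the manipulated equations, ΔH° = (-2)·(-638.4) + (1)·(-2538.5) = -1261.7 kJ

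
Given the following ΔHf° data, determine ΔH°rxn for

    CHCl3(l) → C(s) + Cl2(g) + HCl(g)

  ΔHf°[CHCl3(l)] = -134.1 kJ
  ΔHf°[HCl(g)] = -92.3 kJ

ΔH°rxn = Σ nΔHf°(products) − Σ nΔHf°(reactants).
Products: 1·(+0.0) + 1·(+0.0) + 1·(-92.3) = -92.3
Reactants: 1·(-134.1) = -134.1
ΔH°rxn = (-92.3) − (-134.1) = 41.8 kJ

ΔH°rxn = 41.8 kJ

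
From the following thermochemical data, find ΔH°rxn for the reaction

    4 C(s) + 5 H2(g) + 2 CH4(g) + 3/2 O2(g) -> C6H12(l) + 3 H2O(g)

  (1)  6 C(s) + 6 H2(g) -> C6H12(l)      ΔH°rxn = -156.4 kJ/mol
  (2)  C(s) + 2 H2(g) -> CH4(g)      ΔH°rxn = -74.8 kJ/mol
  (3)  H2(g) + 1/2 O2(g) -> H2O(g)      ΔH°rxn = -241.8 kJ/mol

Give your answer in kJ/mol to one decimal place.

(1) as written: -156.4 kJ/mol
(2) reversed and × 2: (-2)·(-74.8) = +149.6 kJ/mol
(3) × 3: (3)·(-241.8) = -725.4 kJ/mol
ΔH°rxn = (1)·(-156.4) + (-2)·(-74.8) + (3)·(-241.8) = -732.2 kJ/mol

ΔH°rxn = -732.2 kJ/mol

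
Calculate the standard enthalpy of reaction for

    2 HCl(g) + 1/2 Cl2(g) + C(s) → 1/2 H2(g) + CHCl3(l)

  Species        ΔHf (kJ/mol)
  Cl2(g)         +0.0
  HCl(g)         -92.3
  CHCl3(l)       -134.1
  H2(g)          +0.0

Products: 1/2·(+0.0) + 1·(-134.1) = -134.1
Reactants: 2·(-92.3) + 1/2·(+0.0) + 1·(+0.0) = -184.6
ΔH_rxn = (-134.1) − (-184.6) = 50.5 kJ/mol

ΔH_rxn = 50.5 kJ/mol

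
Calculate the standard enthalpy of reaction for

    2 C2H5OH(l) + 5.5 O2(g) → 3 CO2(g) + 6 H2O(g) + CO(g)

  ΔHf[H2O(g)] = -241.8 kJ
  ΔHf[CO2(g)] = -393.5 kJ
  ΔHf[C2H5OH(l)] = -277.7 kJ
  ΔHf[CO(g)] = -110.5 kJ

Products: 3·(-393.5) + 6·(-241.8) + 1·(-110.5) = -2741.8
Reactants: 2·(-277.7) + 11/2·(+0.0) = -555.4
ΔH_rxn = (-2741.8) − (-555.4) = -2186.4 kJ

ΔH_rxn = -2186.4 kJ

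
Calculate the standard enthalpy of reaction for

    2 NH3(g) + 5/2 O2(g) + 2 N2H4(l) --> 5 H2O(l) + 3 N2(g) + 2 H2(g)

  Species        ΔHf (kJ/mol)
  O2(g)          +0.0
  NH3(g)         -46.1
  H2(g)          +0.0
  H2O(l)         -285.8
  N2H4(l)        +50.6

ΔH°rxn = -1438.0 kJ/mol

ΔH°rxn = Σ nΔHf°(products) − Σ nΔHf°(reactants).
Products: 5·(-285.8) + 3·(+0.0) + 2·(+0.0) = -1429.0
Reactants: 2·(-46.1) + 5/2·(+0.0) + 2·(+50.6) = +9.0
ΔH°rxn = (-1429.0) − (+9.0) = -1438.0 kJ/mol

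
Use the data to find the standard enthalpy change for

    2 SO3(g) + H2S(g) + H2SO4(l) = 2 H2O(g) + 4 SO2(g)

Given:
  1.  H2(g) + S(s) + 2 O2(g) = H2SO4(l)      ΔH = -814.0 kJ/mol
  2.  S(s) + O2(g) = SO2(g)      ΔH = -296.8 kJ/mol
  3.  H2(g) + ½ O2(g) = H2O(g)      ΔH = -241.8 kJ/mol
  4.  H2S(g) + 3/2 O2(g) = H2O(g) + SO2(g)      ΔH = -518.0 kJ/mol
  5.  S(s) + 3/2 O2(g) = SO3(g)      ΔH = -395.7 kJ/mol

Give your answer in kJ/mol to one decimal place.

ΔH = -44.8 kJ/mol

eq. 1 reversed (reverse to put H2SO4(l) on the reactant side): +814.0 kJ/mol
eq. 2 × 3: (3)·(-296.8) = -890.4 kJ/mol
eq. 3 as written: -241.8 kJ/mol
eq. 4 as written (H2S(g) already on the reactant side): -518.0 kJ/mol
eq. 5 reversed and × 2 (reverse to put SO3(g) on the reactant side; ×2 to match 2 SO3(g) in the target): (-2)·(-395.7) = +791.4 kJ/mol
By Hess's law, ΔH = (+814.0) + (-890.4) + (-241.8) + (-518.0) + (+791.4) = -44.8 kJ/mol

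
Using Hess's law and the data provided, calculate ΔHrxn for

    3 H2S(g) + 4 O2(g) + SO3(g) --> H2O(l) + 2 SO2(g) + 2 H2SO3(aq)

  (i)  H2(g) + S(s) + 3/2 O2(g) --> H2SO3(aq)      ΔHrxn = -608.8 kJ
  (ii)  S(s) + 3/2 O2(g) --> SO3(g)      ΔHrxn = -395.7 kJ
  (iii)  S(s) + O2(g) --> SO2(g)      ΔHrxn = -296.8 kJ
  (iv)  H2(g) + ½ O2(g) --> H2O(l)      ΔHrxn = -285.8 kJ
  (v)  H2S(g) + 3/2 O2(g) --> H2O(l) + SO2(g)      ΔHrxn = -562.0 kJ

ΔHrxn = -1639.5 kJ

(i) × 2 (scale by 2 for the 2 H2SO3(aq)): (2)·(-608.8) = -1217.6 kJ
(ii) reversed (reverse to put SO3(g) on the reactant side): +395.7 kJ
(iii) reversed: +296.8 kJ
(iv) reversed and × 2: (-2)·(-285.8) = +571.6 kJ
(v) × 3 (scale by 3 for the 3 H2S(g)): (3)·(-562.0) = -1686.0 kJ
ΔHrxn = (-1217.6) + (+395.7) + (+296.8) + (+571.6) + (-1686.0) = -1639.5 kJ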